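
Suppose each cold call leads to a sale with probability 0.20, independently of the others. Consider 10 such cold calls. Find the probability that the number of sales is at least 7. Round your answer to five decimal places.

0.00086

X ~ Binomial(10, 0.20); P(X ≥ 7) = Σ C(10,k) p^k (1−p)^(10−k) over k:
  k=7: C(10,7)·0.20^7·0.80^3 = 0.0007864
  k=8: C(10,8)·0.20^8·0.80^2 = 0.0000737
  k=9: C(10,9)·0.20^9·0.80^1 = 0.0000041
  k=10: C(10,10)·0.20^10·0.80^0 = 0.0000001
Total = 0.0008644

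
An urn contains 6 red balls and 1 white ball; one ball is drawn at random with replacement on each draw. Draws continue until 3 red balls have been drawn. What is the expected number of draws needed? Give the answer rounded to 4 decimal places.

Y = total draws until the third success; negative binomial with r=3, p=0.857143.
E[Y] = r / p = 3 / 0.857143 = 3.500000

3.5000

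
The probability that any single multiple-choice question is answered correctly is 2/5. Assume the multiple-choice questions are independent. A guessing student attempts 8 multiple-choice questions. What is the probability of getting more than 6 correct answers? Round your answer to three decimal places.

X ~ Binomial(8, 0.40); P(X ≥ 7) = Σ C(8,k) p^k (1−p)^(8−k) over k:
  k=7: C(8,7)·0.40^7·0.60^1 = 0.00786
  k=8: C(8,8)·0.40^8·0.60^0 = 0.00066
Total = 0.00852

0.009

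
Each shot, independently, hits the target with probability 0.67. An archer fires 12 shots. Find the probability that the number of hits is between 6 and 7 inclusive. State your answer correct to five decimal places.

X ~ Binomial(12, 0.67); P(6 ≤ X ≤ 7) = Σ C(12,k) p^k (1−p)^(12−k) over k:
  k=6: C(12,6)·0.67^6·0.33^6 = 0.1079455
  k=7: C(12,7)·0.67^7·0.33^5 = 0.1878532
Total = 0.2957986

0.29580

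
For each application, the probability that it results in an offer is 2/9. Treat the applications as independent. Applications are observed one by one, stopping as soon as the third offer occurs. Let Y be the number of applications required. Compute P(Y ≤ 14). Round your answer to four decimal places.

Finishing within 14 applications ⇔ at least 3 successes in the first 14. With X ~ Binomial(14, 0.222222), P(Y ≤ 14) = 1 − P(X ≤ 2).
  k=0: C(14,0)·0.222222^0·0.777778^14 = 0.029647
  k=1: C(14,1)·0.222222^1·0.777778^13 = 0.118587
  k=2: C(14,2)·0.222222^2·0.777778^12 = 0.220233
1 − 0.368467 = 0.631533

0.6315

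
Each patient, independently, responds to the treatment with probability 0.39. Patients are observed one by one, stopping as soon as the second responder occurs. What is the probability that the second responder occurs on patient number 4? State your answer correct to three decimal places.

Y = trial on which the second success occurs; negative binomial, r=2, p=0.39.
P(Y=4) = C(3,1) · p^2 · (1−p)^2
= 3 · 0.1521 · 0.3721 = 0.16979

0.170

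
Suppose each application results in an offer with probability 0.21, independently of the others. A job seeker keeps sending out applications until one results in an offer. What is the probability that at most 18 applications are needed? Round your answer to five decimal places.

Y = number of applications to the first success; geometric, p = 0.21.
P(Y ≤ 18) = 1 − (1−p)^18 = 1 − 0.0143644 = 0.9856356

0.98564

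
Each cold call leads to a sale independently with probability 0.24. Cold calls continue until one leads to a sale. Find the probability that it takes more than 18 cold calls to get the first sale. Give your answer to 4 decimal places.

0.0072

Y = number of cold calls to the first success; geometric, p = 0.24.
P(Y > 18) = P(first 18 all fail) = (1−p)^18 = 0.007156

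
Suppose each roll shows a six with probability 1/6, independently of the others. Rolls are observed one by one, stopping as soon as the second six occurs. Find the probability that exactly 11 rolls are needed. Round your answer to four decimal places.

Y = trial on which the second success occurs; negative binomial, r=2, p=0.166667.
P(Y=11) = C(10,1) · p^2 · (1−p)^9
= 10 · 0.027778 · 0.19381 = 0.053835

0.0538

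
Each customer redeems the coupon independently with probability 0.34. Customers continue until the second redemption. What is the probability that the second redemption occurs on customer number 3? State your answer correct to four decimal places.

0.1526

Y = trial on which the second success occurs; negative binomial, r=2, p=0.34.
P(Y=3) = C(2,1) · p^2 · (1−p)^1
= 2 · 0.1156 · 0.66 = 0.152592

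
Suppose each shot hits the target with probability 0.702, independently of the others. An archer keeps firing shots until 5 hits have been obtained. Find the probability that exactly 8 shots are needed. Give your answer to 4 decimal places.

0.1579

Y = trial on which the fifth success occurs; negative binomial, r=5, p=0.702.
P(Y=8) = C(7,4) · p^5 · (1−p)^3
= 35 · 0.17048 · 0.026464 = 0.157907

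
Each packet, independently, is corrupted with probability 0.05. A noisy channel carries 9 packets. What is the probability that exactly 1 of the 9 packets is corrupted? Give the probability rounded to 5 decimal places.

0.29854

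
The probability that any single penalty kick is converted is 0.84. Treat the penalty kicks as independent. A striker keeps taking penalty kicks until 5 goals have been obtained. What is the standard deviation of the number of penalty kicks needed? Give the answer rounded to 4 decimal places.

1.0648

Y = total penalty kicks until the fifth success; negative binomial with r=5, p=0.84.
SD(Y) = √[r(1−p)/p²] = √(1.133787) = 1.064794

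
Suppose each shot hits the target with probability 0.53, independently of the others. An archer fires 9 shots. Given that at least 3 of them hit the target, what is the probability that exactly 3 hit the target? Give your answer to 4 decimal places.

X ~ Binomial(9, 0.53). Want P(X=3 | X≥3) = P(X=3) / P(X≥3).
P(X=3) = C(9,3)·0.53^3·0.47^6 = 0.134801
P(X≥3) = 1 − 0.001119 − 0.011358 − 0.051232 = 0.936291
Ratio = 0.134801 / 0.936291 = 0.143974

0.1440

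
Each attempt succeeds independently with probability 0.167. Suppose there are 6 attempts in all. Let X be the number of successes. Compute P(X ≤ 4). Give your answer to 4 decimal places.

0.9993

X ~ Binomial(6, 0.167); P(X ≤ 4) = Σ C(6,k) p^k (1−p)^(6−k) over k:
  k=0: C(6,0)·0.167^0·0.833^6 = 0.334095
  k=1: C(6,1)·0.167^1·0.833^5 = 0.401877
  k=2: C(6,2)·0.167^2·0.833^4 = 0.201421
  k=3: C(6,3)·0.167^3·0.833^3 = 0.053841
  k=4: C(6,4)·0.167^4·0.833^2 = 0.008096
Total = 0.999329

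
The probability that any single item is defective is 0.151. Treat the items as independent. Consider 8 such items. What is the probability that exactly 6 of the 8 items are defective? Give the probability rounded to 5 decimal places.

0.00024

X ~ Binomial(n=8, p=0.151).
P(X=6) = C(8,6) · p^6 · (1−p)^2
= 28 · 1.1854e-05 · 0.7208 = 0.0002392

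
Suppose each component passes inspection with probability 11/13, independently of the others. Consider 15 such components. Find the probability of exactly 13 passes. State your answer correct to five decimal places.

0.28327

X ~ Binomial(n=15, p=0.846154).
P(X=13) = C(15,13) · p^13 · (1−p)^2
= 105 · 0.11398 · 0.023669 = 0.2832722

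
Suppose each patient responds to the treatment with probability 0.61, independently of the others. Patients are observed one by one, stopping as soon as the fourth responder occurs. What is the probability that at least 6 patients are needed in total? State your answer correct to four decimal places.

0.6455

Needing more than 5 patients ⇔ fewer than 4 successes in the first 5. With X ~ Binomial(5, 0.61), P(Y > 5) = P(X ≤ 3).
  k=0: C(5,0)·0.61^0·0.39^5 = 0.009022
  k=1: C(5,1)·0.61^1·0.39^4 = 0.070560
  k=2: C(5,2)·0.61^2·0.39^3 = 0.220726
  k=3: C(5,3)·0.61^3·0.39^2 = 0.345238
P(X ≤ 3) = 0.645546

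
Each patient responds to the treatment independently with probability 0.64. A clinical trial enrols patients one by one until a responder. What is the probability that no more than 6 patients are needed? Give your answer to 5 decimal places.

Y = number of patients to the first success; geometric, p = 0.64.
P(Y ≤ 6) = 1 − (1−p)^6 = 1 − 0.0021768 = 0.9978232

0.99782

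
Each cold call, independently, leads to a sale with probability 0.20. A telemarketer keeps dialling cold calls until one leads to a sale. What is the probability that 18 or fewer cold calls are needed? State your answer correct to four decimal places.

0.9820

Y = number of cold calls to the first success; geometric, p = 0.20.
P(Y ≤ 18) = 1 − (1−p)^18 = 1 − 0.018014 = 0.981986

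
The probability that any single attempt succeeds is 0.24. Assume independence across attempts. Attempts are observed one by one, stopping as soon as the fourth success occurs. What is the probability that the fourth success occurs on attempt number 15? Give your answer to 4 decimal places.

0.0590

Y = trial on which the fourth success occurs; negative binomial, r=4, p=0.24.
P(Y=15) = C(14,3) · p^4 · (1−p)^11
= 364 · 0.0033178 · 0.04886 = 0.059006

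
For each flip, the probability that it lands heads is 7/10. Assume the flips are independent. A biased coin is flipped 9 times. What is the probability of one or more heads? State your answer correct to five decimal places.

P(at least one) = 1 − P(none) = 1 − (1 − 0.70)^9
= 1 − 0.0000197 = 0.9999803

0.99998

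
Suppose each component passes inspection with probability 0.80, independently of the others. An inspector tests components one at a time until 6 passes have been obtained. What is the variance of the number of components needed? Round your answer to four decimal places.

1.8750

Y = total components until the sixth success; negative binomial with r=6, p=0.80.
Var(Y) = r(1−p)/p² = 6·0.20 / 0.80² = 1.875000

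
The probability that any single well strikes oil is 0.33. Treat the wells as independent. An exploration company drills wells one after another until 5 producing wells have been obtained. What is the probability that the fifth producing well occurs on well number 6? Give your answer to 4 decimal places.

Y = trial on which the fifth success occurs; negative binomial, r=5, p=0.33.
P(Y=6) = C(5,4) · p^5 · (1−p)^1
= 5 · 0.0039135 · 0.67 = 0.013110

0.0131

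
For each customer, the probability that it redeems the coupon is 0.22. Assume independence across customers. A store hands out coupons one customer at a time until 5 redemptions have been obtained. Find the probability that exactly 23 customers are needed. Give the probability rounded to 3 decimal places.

Y = trial on which the fifth success occurs; negative binomial, r=5, p=0.22.
P(Y=23) = C(22,4) · p^5 · (1−p)^18
= 7315 · 0.00051536 · 0.011421 = 0.04306

0.043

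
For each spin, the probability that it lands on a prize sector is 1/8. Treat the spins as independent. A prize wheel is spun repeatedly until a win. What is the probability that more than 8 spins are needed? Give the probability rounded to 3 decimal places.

Y = number of spins to the first success; geometric, p = 0.125.
P(Y > 8) = P(first 8 all fail) = (1−p)^8 = 0.34361

0.344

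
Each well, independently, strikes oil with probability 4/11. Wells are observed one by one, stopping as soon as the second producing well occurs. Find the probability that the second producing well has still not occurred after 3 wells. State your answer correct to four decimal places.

Needing more than 3 wells ⇔ fewer than 2 successes in the first 3. With X ~ Binomial(3, 0.363636), P(Y > 3) = P(X ≤ 1).
  k=0: C(3,0)·0.363636^0·0.636364^3 = 0.257701
  k=1: C(3,1)·0.363636^1·0.636364^2 = 0.441773
P(X ≤ 1) = 0.699474

0.6995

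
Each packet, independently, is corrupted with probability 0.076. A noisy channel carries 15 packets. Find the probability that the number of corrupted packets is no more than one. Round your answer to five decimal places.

X ~ Binomial(15, 0.076); P(X ≤ 1) = Σ C(15,k) p^k (1−p)^(15−k) over k:
  k=0: C(15,0)·0.076^0·0.924^15 = 0.3055481
  k=1: C(15,1)·0.076^1·0.924^14 = 0.3769749
Total = 0.6825230

0.68252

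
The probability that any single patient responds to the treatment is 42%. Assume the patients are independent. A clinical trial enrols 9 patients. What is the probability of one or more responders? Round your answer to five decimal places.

0.99257

P(at least one) = 1 − P(none) = 1 − (1 − 0.42)^9
= 1 − 0.0074277 = 0.9925723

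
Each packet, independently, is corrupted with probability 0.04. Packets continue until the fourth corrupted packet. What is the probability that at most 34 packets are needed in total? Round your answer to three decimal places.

Finishing within 34 packets ⇔ at least 4 successes in the first 34. With X ~ Binomial(34, 0.04), P(Y ≤ 34) = 1 − P(X ≤ 3).
  k=0: C(34,0)·0.04^0·0.96^34 = 0.24959
  k=1: C(34,1)·0.04^1·0.96^33 = 0.35358
  k=2: C(34,2)·0.04^2·0.96^32 = 0.24309
  k=3: C(34,3)·0.04^3·0.96^31 = 0.10804
1 − 0.95429 = 0.04571

0.046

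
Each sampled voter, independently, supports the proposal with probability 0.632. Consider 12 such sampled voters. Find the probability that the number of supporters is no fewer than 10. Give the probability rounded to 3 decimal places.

X ~ Binomial(12, 0.632); P(X ≥ 10) = Σ C(12,k) p^k (1−p)^(12−k) over k:
  k=10: C(12,10)·0.632^10·0.368^2 = 0.09087
  k=11: C(12,11)·0.632^11·0.368^1 = 0.02837
  k=12: C(12,12)·0.632^12·0.368^0 = 0.00406
Total = 0.12330

0.123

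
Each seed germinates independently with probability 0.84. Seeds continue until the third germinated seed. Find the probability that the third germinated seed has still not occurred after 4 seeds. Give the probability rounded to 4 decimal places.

Needing more than 4 seeds ⇔ fewer than 3 successes in the first 4. With X ~ Binomial(4, 0.84), P(Y > 4) = P(X ≤ 2).
  k=0: C(4,0)·0.84^0·0.16^4 = 0.000655
  k=1: C(4,1)·0.84^1·0.16^3 = 0.013763
  k=2: C(4,2)·0.84^2·0.16^2 = 0.108380
P(X ≤ 2) = 0.122798

0.1228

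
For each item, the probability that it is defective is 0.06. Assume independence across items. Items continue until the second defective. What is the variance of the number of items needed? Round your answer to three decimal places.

Y = total items until the second success; negative binomial with r=2, p=0.06.
Var(Y) = r(1−p)/p² = 2·0.94 / 0.06² = 522.22222

522.222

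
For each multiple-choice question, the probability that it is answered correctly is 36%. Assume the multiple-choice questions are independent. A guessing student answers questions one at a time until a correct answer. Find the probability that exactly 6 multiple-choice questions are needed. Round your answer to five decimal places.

0.03865

Geometric (trials to first success), p = 0.36.
P(Y = 6) = (1−p)^5 · p = 0.10737 · 0.36 = 0.0386547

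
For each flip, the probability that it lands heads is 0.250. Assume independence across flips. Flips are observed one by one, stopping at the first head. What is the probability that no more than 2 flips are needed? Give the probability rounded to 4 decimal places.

Y = number of flips to the first success; geometric, p = 0.25.
P(Y ≤ 2) = 1 − (1−p)^2 = 1 − 0.562500 = 0.437500

0.4375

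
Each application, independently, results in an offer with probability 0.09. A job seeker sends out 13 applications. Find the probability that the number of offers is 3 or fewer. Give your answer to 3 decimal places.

0.976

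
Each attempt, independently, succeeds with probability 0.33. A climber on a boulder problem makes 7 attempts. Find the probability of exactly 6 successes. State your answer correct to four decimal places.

0.0061

X ~ Binomial(n=7, p=0.33).
P(X=6) = C(7,6) · p^6 · (1−p)^1
= 7 · 0.0012915 · 0.67 = 0.006057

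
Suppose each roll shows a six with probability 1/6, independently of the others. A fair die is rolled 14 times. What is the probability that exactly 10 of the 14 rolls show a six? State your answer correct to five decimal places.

X ~ Binomial(n=14, p=0.166667).
P(X=10) = C(14,10) · p^10 · (1−p)^4
= 1001 · 1.6538e-08 · 0.48225 = 0.0000080

0.00001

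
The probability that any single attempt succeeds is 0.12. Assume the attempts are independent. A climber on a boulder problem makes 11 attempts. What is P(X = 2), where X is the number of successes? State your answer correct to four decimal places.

0.2507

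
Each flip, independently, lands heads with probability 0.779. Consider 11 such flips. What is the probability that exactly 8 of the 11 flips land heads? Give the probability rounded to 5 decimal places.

0.24152

X ~ Binomial(n=11, p=0.779).
P(X=8) = C(11,8) · p^8 · (1−p)^3
= 165 · 0.13561 · 0.010794 = 0.2415241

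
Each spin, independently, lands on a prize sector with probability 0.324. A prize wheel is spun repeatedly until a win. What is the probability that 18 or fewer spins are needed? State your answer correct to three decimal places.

Y = number of spins to the first success; geometric, p = 0.324.
P(Y ≤ 18) = 1 − (1−p)^18 = 1 − 0.00087 = 0.99913

0.999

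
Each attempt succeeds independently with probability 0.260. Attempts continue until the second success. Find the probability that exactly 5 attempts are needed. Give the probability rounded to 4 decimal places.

0.1096

Y = trial on which the second success occurs; negative binomial, r=2, p=0.26.
P(Y=5) = C(4,1) · p^2 · (1−p)^3
= 4 · 0.0676 · 0.40522 = 0.109573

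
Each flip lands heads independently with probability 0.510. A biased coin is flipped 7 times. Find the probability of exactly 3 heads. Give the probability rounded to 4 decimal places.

X ~ Binomial(n=7, p=0.51).
P(X=3) = C(7,3) · p^3 · (1−p)^4
= 35 · 0.13265 · 0.057648 = 0.267647

0.2676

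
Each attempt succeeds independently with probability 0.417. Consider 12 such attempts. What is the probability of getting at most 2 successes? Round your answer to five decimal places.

0.06683

X ~ Binomial(12, 0.417); P(X ≤ 2) = Σ C(12,k) p^k (1−p)^(12−k) over k:
  k=0: C(12,0)·0.417^0·0.583^12 = 0.0015418
  k=1: C(12,1)·0.417^1·0.583^11 = 0.0132334
  k=2: C(12,2)·0.417^2·0.583^10 = 0.0520597
Total = 0.0668349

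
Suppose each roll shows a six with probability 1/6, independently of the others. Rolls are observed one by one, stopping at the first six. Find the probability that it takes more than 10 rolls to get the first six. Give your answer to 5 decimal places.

0.16151

Y = number of rolls to the first success; geometric, p = 0.166667.
P(Y > 10) = P(first 10 all fail) = (1−p)^10 = 0.1615056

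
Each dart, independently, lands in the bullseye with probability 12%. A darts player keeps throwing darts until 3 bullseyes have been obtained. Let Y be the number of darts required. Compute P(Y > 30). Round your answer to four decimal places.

Needing more than 30 darts ⇔ fewer than 3 successes in the first 30. With X ~ Binomial(30, 0.12), P(Y > 30) = P(X ≤ 2).
  k=0: C(30,0)·0.12^0·0.88^30 = 0.021601
  k=1: C(30,1)·0.12^1·0.88^29 = 0.088369
  k=2: C(30,2)·0.12^2·0.88^28 = 0.174730
P(X ≤ 2) = 0.284700

0.2847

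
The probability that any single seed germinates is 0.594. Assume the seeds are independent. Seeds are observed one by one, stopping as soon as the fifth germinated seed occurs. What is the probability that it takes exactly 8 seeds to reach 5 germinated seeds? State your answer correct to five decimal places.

0.17321

Y = trial on which the fifth success occurs; negative binomial, r=5, p=0.594.
P(Y=8) = C(7,4) · p^5 · (1−p)^3
= 35 · 0.073949 · 0.066923 = 0.1732122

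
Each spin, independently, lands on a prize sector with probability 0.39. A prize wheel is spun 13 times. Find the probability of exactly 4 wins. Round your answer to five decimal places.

X ~ Binomial(n=13, p=0.39).
P(X=4) = C(13,4) · p^4 · (1−p)^9
= 715 · 0.023134 · 0.011694 = 0.1934341

0.19343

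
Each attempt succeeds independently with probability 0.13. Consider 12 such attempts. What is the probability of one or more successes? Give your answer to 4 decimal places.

P(at least one) = 1 − P(none) = 1 − (1 − 0.13)^12
= 1 − 0.188032 = 0.811968

0.8120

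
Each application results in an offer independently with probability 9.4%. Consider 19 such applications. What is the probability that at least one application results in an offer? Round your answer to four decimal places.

0.8467

P(at least one) = 1 − P(none) = 1 − (1 − 0.094)^19
= 1 − 0.153262 = 0.846738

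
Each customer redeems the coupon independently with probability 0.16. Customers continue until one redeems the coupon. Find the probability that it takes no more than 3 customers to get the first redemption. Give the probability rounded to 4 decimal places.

0.4073

Y = number of customers to the first success; geometric, p = 0.16.
P(Y ≤ 3) = 1 − (1−p)^3 = 1 − 0.592704 = 0.407296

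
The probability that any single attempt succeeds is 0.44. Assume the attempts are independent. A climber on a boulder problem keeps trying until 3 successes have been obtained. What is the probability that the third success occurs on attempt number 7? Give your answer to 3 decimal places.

Y = trial on which the third success occurs; negative binomial, r=3, p=0.44.
P(Y=7) = C(6,2) · p^3 · (1−p)^4
= 15 · 0.085184 · 0.098345 = 0.12566

0.126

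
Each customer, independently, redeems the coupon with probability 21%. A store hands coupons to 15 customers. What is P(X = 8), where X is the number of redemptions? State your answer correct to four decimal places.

0.0047

X ~ Binomial(n=15, p=0.21).
P(X=8) = C(15,8) · p^8 · (1−p)^7
= 6435 · 3.7823e-06 · 0.19204 = 0.004674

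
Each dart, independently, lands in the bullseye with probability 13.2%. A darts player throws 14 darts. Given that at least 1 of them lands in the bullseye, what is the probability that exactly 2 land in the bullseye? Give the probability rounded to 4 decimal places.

0.3364

X ~ Binomial(14, 0.132). Want P(X=2 | X≥1) = P(X=2) / P(X≥1).
P(X=2) = C(14,2)·0.132^2·0.868^12 = 0.290019
P(X≥1) = 1 − 0.137809 = 0.862191
Ratio = 0.290019 / 0.862191 = 0.336374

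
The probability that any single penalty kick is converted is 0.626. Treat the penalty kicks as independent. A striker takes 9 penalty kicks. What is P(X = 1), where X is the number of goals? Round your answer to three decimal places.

0.002

X ~ Binomial(n=9, p=0.626).
P(X=1) = C(9,1) · p^1 · (1−p)^8
= 9 · 0.626 · 0.0003828 = 0.00216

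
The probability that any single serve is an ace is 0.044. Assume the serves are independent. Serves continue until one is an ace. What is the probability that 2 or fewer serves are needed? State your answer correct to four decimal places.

0.0861

Y = number of serves to the first success; geometric, p = 0.044.
P(Y ≤ 2) = 1 − (1−p)^2 = 1 − 0.913936 = 0.086064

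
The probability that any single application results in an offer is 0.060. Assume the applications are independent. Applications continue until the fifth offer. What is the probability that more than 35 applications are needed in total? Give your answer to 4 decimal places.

Needing more than 35 applications ⇔ fewer than 5 successes in the first 35. With X ~ Binomial(35, 0.06), P(Y > 35) = P(X ≤ 4).
  k=0: C(35,0)·0.06^0·0.94^35 = 0.114677
  k=1: C(35,1)·0.06^1·0.94^34 = 0.256192
  k=2: C(35,2)·0.06^2·0.94^33 = 0.277996
  k=3: C(35,3)·0.06^3·0.94^32 = 0.195189
  k=4: C(35,4)·0.06^4·0.94^31 = 0.099671
P(X ≤ 4) = 0.943725

0.9437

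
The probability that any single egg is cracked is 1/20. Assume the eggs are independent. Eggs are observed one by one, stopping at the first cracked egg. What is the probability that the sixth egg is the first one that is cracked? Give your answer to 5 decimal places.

Geometric (trials to first success), p = 0.05.
P(Y = 6) = (1−p)^5 · p = 0.77378 · 0.05 = 0.0386890

0.03869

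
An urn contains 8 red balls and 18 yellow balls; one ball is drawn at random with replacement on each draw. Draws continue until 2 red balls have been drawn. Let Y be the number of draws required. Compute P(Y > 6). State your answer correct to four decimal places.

Needing more than 6 draws ⇔ fewer than 2 successes in the first 6. With X ~ Binomial(6, 0.307692), P(Y > 6) = P(X ≤ 1).
  k=0: C(6,0)·0.307692^0·0.692308^6 = 0.110102
  k=1: C(6,1)·0.307692^1·0.692308^5 = 0.293605
P(X ≤ 1) = 0.403707

0.4037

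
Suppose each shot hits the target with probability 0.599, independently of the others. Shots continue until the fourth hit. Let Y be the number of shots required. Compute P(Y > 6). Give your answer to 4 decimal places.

0.4578

Needing more than 6 shots ⇔ fewer than 4 successes in the first 6. With X ~ Binomial(6, 0.599), P(Y > 6) = P(X ≤ 3).
  k=0: C(6,0)·0.599^0·0.401^6 = 0.004158
  k=1: C(6,1)·0.599^1·0.401^5 = 0.037265
  k=2: C(6,2)·0.599^2·0.401^4 = 0.139163
  k=3: C(6,3)·0.599^3·0.401^3 = 0.277168
P(X ≤ 3) = 0.457754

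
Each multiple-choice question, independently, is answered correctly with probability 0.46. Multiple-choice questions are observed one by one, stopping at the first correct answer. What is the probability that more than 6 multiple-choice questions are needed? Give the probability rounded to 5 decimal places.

0.02479

Y = number of multiple-choice questions to the first success; geometric, p = 0.46.
P(Y > 6) = P(first 6 all fail) = (1−p)^6 = 0.0247949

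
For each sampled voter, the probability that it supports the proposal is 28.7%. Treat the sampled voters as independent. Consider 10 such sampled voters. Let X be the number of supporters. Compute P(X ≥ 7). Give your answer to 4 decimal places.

0.0081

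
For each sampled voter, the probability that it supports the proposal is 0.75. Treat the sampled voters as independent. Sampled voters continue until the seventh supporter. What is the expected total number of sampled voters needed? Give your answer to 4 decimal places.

9.3333

Y = total sampled voters until the seventh success; negative binomial with r=7, p=0.75.
E[Y] = r / p = 7 / 0.75 = 9.333333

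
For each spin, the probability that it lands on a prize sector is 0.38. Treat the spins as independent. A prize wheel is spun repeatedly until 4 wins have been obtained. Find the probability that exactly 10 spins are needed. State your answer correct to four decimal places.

Y = trial on which the fourth success occurs; negative binomial, r=4, p=0.38.
P(Y=10) = C(9,3) · p^4 · (1−p)^6
= 84 · 0.020851 · 0.0568 = 0.099486

0.0995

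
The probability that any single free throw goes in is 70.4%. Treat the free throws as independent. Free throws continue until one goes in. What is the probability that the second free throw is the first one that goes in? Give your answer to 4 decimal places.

Geometric (trials to first success), p = 0.704.
P(Y = 2) = (1−p)^1 · p = 0.296 · 0.704 = 0.208384

0.2084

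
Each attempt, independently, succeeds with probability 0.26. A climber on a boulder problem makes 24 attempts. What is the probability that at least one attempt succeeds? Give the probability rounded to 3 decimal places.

P(at least one) = 1 − P(none) = 1 − (1 − 0.26)^24
= 1 − 0.00073 = 0.99927

0.999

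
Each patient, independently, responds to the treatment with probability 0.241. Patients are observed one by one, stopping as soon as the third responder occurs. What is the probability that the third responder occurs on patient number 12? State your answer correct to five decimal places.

Y = trial on which the third success occurs; negative binomial, r=3, p=0.241.
P(Y=12) = C(11,2) · p^3 · (1−p)^9
= 55 · 0.013998 · 0.083594 = 0.0643561

0.06436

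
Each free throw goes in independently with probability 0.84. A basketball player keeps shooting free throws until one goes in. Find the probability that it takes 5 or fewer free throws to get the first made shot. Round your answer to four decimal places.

0.9999

Y = number of free throws to the first success; geometric, p = 0.84.
P(Y ≤ 5) = 1 − (1−p)^5 = 1 − 0.000105 = 0.999895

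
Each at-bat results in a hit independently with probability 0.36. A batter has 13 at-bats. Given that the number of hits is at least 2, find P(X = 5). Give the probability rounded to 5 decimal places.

X ~ Binomial(13, 0.36). Want P(X=5 | X≥2) = P(X=5) / P(X≥2).
P(X=5) = C(13,5)·0.36^5·0.64^8 = 0.2190437
P(X≥2) = 1 − 0.0030223 − 0.0221007 = 0.9748770
Ratio = 0.2190437 / 0.9748770 = 0.2246886

0.22469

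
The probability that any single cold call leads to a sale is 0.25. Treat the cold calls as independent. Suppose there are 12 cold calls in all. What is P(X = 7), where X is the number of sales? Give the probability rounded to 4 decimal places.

X ~ Binomial(n=12, p=0.25).
P(X=7) = C(12,7) · p^7 · (1−p)^5
= 792 · 6.1035e-05 · 0.2373 = 0.011471

0.0115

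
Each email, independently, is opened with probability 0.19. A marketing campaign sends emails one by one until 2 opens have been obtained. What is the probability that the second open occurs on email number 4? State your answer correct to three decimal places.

0.071

Y = trial on which the second success occurs; negative binomial, r=2, p=0.19.
P(Y=4) = C(3,1) · p^2 · (1−p)^2
= 3 · 0.0361 · 0.6561 = 0.07106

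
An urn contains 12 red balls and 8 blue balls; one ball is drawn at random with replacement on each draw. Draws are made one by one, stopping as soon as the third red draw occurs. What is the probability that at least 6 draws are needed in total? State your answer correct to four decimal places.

Needing more than 5 draws ⇔ fewer than 3 successes in the first 5. With X ~ Binomial(5, 0.60), P(Y > 5) = P(X ≤ 2).
  k=0: C(5,0)·0.60^0·0.40^5 = 0.010240
  k=1: C(5,1)·0.60^1·0.40^4 = 0.076800
  k=2: C(5,2)·0.60^2·0.40^3 = 0.230400
P(X ≤ 2) = 0.317440

0.3174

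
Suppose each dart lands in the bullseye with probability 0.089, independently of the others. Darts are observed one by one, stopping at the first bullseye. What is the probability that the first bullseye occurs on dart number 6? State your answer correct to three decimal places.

0.056

Geometric (trials to first success), p = 0.089.
P(Y = 6) = (1−p)^5 · p = 0.62747 · 0.089 = 0.05584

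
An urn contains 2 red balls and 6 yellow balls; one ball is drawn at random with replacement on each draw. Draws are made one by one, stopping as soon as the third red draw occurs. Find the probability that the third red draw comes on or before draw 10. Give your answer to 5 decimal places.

Finishing within 10 draws ⇔ at least 3 successes in the first 10. With X ~ Binomial(10, 0.25), P(Y ≤ 10) = 1 − P(X ≤ 2).
  k=0: C(10,0)·0.25^0·0.75^10 = 0.0563135
  k=1: C(10,1)·0.25^1·0.75^9 = 0.1877117
  k=2: C(10,2)·0.25^2·0.75^8 = 0.2815676
1 − 0.5255928 = 0.4744072

0.47441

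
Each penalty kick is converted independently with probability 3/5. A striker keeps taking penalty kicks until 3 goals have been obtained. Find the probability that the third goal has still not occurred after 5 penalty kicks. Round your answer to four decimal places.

0.3174

Needing more than 5 penalty kicks ⇔ fewer than 3 successes in the first 5. With X ~ Binomial(5, 0.60), P(Y > 5) = P(X ≤ 2).
  k=0: C(5,0)·0.60^0·0.40^5 = 0.010240
  k=1: C(5,1)·0.60^1·0.40^4 = 0.076800
  k=2: C(5,2)·0.60^2·0.40^3 = 0.230400
P(X ≤ 2) = 0.317440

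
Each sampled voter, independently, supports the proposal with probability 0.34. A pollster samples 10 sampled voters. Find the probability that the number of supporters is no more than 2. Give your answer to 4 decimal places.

X ~ Binomial(10, 0.34); P(X ≤ 2) = Σ C(10,k) p^k (1−p)^(10−k) over k:
  k=0: C(10,0)·0.34^0·0.66^10 = 0.015683
  k=1: C(10,1)·0.34^1·0.66^9 = 0.080793
  k=2: C(10,2)·0.34^2·0.66^8 = 0.187293
Total = 0.283770

0.2838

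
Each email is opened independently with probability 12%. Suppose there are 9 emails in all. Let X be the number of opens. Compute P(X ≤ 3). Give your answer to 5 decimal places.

X ~ Binomial(9, 0.12); P(X ≤ 3) = Σ C(9,k) p^k (1−p)^(9−k) over k:
  k=0: C(9,0)·0.12^0·0.88^9 = 0.3164784
  k=1: C(9,1)·0.12^1·0.88^8 = 0.3884053
  k=2: C(9,2)·0.12^2·0.88^7 = 0.2118574
  k=3: C(9,3)·0.12^3·0.88^6 = 0.0674092
Total = 0.9841503

0.98415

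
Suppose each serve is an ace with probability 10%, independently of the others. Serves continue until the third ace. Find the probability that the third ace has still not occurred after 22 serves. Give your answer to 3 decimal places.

Needing more than 22 serves ⇔ fewer than 3 successes in the first 22. With X ~ Binomial(22, 0.10), P(Y > 22) = P(X ≤ 2).
  k=0: C(22,0)·0.10^0·0.90^22 = 0.09848
  k=1: C(22,1)·0.10^1·0.90^21 = 0.24072
  k=2: C(22,2)·0.10^2·0.90^20 = 0.28084
P(X ≤ 2) = 0.62004

0.620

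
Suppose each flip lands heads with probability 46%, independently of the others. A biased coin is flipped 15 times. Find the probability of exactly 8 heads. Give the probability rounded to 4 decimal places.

X ~ Binomial(n=15, p=0.46).
P(X=8) = C(15,8) · p^8 · (1−p)^7
= 6435 · 0.0020048 · 0.013389 = 0.172730

0.1727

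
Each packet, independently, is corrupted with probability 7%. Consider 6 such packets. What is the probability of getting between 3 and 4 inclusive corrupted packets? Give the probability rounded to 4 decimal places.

X ~ Binomial(6, 0.07); P(3 ≤ X ≤ 4) = Σ C(6,k) p^k (1−p)^(6−k) over k:
  k=3: C(6,3)·0.07^3·0.93^3 = 0.005518
  k=4: C(6,4)·0.07^4·0.93^2 = 0.000311
Total = 0.005829

0.0058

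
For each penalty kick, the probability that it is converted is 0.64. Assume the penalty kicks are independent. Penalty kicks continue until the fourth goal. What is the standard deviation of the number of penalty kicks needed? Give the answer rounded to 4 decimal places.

Y = total penalty kicks until the fourth success; negative binomial with r=4, p=0.64.
SD(Y) = √[r(1−p)/p²] = √(3.515625) = 1.875000

1.8750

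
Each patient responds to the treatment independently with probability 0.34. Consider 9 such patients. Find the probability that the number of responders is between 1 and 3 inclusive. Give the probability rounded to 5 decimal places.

X ~ Binomial(9, 0.34); P(1 ≤ X ≤ 3) = Σ C(9,k) p^k (1−p)^(9−k) over k:
  k=1: C(9,1)·0.34^1·0.66^8 = 0.1101724
  k=2: C(9,2)·0.34^2·0.66^7 = 0.2270220
  k=3: C(9,3)·0.34^3·0.66^6 = 0.2728850
Total = 0.6100794

0.61008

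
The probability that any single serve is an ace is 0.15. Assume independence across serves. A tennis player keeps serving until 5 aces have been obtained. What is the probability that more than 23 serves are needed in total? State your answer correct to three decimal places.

0.744

Needing more than 23 serves ⇔ fewer than 5 successes in the first 23. With X ~ Binomial(23, 0.15), P(Y > 23) = P(X ≤ 4).
  k=0: C(23,0)·0.15^0·0.85^23 = 0.02380
  k=1: C(23,1)·0.15^1·0.85^22 = 0.09661
  k=2: C(23,2)·0.15^2·0.85^21 = 0.18754
  k=3: C(23,3)·0.15^3·0.85^20 = 0.23167
  k=4: C(23,4)·0.15^4·0.85^19 = 0.20442
P(X ≤ 4) = 0.74404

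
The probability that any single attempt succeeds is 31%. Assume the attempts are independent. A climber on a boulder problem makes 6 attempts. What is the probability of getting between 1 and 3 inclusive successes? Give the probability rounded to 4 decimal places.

0.8134

X ~ Binomial(6, 0.31); P(1 ≤ X ≤ 3) = Σ C(6,k) p^k (1−p)^(6−k) over k:
  k=1: C(6,1)·0.31^1·0.69^5 = 0.290910
  k=2: C(6,2)·0.31^2·0.69^4 = 0.326747
  k=3: C(6,3)·0.31^3·0.69^3 = 0.195732
Total = 0.813389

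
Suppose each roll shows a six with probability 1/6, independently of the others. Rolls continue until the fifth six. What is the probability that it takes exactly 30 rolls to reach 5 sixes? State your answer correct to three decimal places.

Y = trial on which the fifth success occurs; negative binomial, r=5, p=0.166667.
P(Y=30) = C(29,4) · p^5 · (1−p)^25
= 23751 · 0.0001286 · 0.010483 = 0.03202

0.032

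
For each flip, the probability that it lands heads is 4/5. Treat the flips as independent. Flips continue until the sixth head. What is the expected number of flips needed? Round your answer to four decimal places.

7.5000

Y = total flips until the sixth success; negative binomial with r=6, p=0.80.
E[Y] = r / p = 6 / 0.80 = 7.500000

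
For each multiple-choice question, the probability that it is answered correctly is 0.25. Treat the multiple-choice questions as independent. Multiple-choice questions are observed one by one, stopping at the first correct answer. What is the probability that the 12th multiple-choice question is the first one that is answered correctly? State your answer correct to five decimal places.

0.01056

Geometric (trials to first success), p = 0.25.
P(Y = 12) = (1−p)^11 · p = 0.042235 · 0.25 = 0.0105588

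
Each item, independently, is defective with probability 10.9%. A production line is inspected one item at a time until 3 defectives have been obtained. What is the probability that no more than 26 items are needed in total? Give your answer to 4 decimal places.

0.5500

Finishing within 26 items ⇔ at least 3 successes in the first 26. With X ~ Binomial(26, 0.109), P(Y ≤ 26) = 1 − P(X ≤ 2).
  k=0: C(26,0)·0.109^0·0.891^26 = 0.049753
  k=1: C(26,1)·0.109^1·0.891^25 = 0.158250
  k=2: C(26,2)·0.109^2·0.891^24 = 0.241992
1 − 0.449995 = 0.550005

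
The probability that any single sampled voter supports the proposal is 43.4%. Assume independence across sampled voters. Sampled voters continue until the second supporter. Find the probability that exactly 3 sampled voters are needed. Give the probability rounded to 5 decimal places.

0.21322

Y = trial on which the second success occurs; negative binomial, r=2, p=0.434.
P(Y=3) = C(2,1) · p^2 · (1−p)^1
= 2 · 0.18836 · 0.566 = 0.2132190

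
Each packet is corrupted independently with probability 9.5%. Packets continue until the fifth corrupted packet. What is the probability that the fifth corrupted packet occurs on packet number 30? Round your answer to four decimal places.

0.0152

Y = trial on which the fifth success occurs; negative binomial, r=5, p=0.095.
P(Y=30) = C(29,4) · p^5 · (1−p)^25
= 23751 · 7.7378e-06 · 0.082455 = 0.015154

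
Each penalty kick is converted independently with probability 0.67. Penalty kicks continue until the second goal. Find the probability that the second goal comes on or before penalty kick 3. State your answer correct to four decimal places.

0.7452

Finishing within 3 penalty kicks ⇔ at least 2 successes in the first 3. With X ~ Binomial(3, 0.67), P(Y ≤ 3) = 1 − P(X ≤ 1).
  k=0: C(3,0)·0.67^0·0.33^3 = 0.035937
  k=1: C(3,1)·0.67^1·0.33^2 = 0.218889
1 − 0.254826 = 0.745174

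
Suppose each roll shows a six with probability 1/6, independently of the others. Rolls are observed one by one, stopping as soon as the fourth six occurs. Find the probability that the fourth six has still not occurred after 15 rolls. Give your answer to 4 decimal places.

0.7685

Needing more than 15 rolls ⇔ fewer than 4 successes in the first 15. With X ~ Binomial(15, 0.166667), P(Y > 15) = P(X ≤ 3).
  k=0: C(15,0)·0.166667^0·0.833333^15 = 0.064905
  k=1: C(15,1)·0.166667^1·0.833333^14 = 0.194716
  k=2: C(15,2)·0.166667^2·0.833333^13 = 0.272603
  k=3: C(15,3)·0.166667^3·0.833333^12 = 0.236256
P(X ≤ 3) = 0.768481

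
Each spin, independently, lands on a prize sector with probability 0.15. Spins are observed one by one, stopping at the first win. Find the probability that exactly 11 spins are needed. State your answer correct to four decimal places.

0.0295

Geometric (trials to first success), p = 0.15.
P(Y = 11) = (1−p)^10 · p = 0.19687 · 0.15 = 0.029531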